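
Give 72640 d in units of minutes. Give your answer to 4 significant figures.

1.046 × 10^8 min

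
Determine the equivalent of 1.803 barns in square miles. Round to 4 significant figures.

6.961 × 10^-35 mi²

1 barn = 3.86102 × 10^-35 square miles.
1.803 × 3.86102 × 10^-35 ≈ 6.961 × 10^-35 mi².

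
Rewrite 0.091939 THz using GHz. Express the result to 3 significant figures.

1 terahertz = 1000.00 GHz.
So 0.091939 × 1000.00 ≈ 91.9 GHz.

91.9 GHz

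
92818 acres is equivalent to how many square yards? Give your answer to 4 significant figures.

1 acre = 4840.00 yd².
So 92818 × 4840.00 ≈ 4.492e+8 yd².

4.492e+8 yd²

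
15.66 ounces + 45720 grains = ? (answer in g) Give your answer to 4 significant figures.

3407 g

15.66 oz = 443.954 g and 45720 gr = 2962.61 g.
443.954 + 2962.61 ≈ 3407 g.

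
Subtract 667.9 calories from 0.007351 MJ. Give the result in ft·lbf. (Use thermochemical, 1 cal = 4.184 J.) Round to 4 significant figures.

0.007351 MJ = 5421.82 ft·lbf and 667.9 cal = 2061.11 ft·lbf.
5421.82 − 2061.11 ≈ 3361 ft·lbf.

3361 ft·lbf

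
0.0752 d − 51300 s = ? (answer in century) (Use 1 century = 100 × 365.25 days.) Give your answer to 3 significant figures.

-1.42 × 10^-5 centuries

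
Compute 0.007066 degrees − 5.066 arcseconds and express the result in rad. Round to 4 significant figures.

0.007066 ° = 0.000123325 rad and 5.066 arcsec = 2.45607e-5 rad.
0.000123325 − 2.45607e-5 ≈ 9.876e-5 rad.

9.876e-5 radians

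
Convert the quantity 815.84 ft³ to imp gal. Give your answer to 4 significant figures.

5082 imperial gallons

1 ft³ = 6.22884 imperial gallons.
815.84 × 6.22884 ≈ 5082 imp gal.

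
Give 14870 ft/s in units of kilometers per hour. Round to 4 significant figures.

1 ft/s = 1.09728 km/h.
So 14870 × 1.09728 ≈ 16320 km/h.

16320 km/h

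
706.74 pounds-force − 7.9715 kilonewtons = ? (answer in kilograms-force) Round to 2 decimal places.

706.74 lbf = 320.5719 kgf and 7.9715 kN = 812.8668 kgf.
320.5719 − 812.8668 ≈ -492.29 kgf.

-492.29 kilograms-force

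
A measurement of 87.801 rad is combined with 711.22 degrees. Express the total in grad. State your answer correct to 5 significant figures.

87.801 rad = 5589.59 grad and 711.22 ° = 790.244 grad.
5589.59 + 790.244 ≈ 6379.8 grad.

6379.8 gradians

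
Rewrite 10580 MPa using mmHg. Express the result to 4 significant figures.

1 MPa = 7500.62 mmHg.
Thus 10580 × 7500.62 ≈ 7.936 × 10^7 mmHg.

7.936 × 10^7 mmHg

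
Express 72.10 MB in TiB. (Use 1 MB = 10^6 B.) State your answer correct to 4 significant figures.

6.557e-5 TiB

1 megabyte = 9.09495e-7 tebibytes.
Then 72.10 × 9.09495e-7 ≈ 6.557e-5 TiB.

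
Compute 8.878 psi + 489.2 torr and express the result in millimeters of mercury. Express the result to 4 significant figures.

8.878 psi = 459.125 mmHg and 489.2 torr = 489.200 mmHg.
459.125 + 489.200 ≈ 948.3 mmHg.

948.3 millimeters of mercury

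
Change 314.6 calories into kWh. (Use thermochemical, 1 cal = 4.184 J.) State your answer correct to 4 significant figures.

1 cal = 1.16222e-6 kilowatt-hours.
Then 314.6 × 1.16222e-6 ≈ 0.0003656 kWh.

0.0003656 kilowatt-hours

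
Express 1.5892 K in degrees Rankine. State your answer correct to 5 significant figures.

2.8606 degrees Rankine

°R = K × 9/5.
Applying the formula gives 2.8606 °R.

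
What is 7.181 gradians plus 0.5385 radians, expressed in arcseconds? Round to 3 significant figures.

134000 arcsec

7.181 grad = 23266.4 arcsec and 0.5385 rad = 111074 arcsec.
23266.4 + 111074 ≈ 134000 arcsec.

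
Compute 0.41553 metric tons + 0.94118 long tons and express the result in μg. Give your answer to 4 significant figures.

1.372 × 10^12 μg

0.41553 t = 4.15530 × 10^11 μg and 0.94118 long ton = 9.56283 × 10^11 μg.
4.15530 × 10^11 + 9.56283 × 10^11 ≈ 1.372 × 10^12 μg.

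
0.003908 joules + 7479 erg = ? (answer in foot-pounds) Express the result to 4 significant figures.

0.003434 ft·lbf

0.003908 J = 0.00288239 ft·lbf and 7479 erg = 0.000551623 ft·lbf.
0.00288239 + 0.000551623 ≈ 0.003434 ft·lbf.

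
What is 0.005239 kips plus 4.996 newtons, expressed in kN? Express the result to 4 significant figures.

0.005239 kip = 0.0233042 kN and 4.996 N = 0.00499600 kN.
0.0233042 + 0.00499600 ≈ 0.02830 kN.

0.02830 kN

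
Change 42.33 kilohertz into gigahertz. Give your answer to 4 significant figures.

4.233 × 10^-5 GHz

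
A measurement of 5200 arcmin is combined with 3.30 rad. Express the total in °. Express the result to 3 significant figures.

5200 arcmin = 86.6667 ° and 3.30 rad = 189.076 °.
86.6667 + 189.076 ≈ 276 °.

276 °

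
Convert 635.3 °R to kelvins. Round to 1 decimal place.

352.9 kelvins

°R = K × 9/5.
Applying the formula gives 352.9 K.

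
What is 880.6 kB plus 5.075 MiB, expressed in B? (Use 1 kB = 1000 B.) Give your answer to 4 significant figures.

6.202e+6 bytes

880.6 kB = 880600 B and 5.075 MiB = 5.32152e+6 B.
880600 + 5.32152e+6 ≈ 6.202e+6 B.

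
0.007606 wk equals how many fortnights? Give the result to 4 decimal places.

1 week = 0.500000 fortnights.
So 0.007606 × 0.500000 ≈ 0.0038 fortnight.

0.0038 fortnights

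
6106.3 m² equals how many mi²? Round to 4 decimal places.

1 square meter = 3.86102 × 10^-7 square miles.
So 6106.3 × 3.86102 × 10^-7 ≈ 0.0024 mi².

0.0024 square miles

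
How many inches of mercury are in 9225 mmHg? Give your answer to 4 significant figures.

1 mmHg = 0.0393701 inches of mercury.
Then 9225 × 0.0393701 ≈ 363.2 inHg.

363.2 inches of mercury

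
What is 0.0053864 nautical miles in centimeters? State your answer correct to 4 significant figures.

1 nmi = 185200 centimeters.
Thus 0.0053864 × 185200 ≈ 997.6 cm.

997.6 cm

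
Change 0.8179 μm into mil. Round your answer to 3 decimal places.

0.032 mil

1 μm = 0.0393701 mils.
Thus 0.8179 × 0.0393701 ≈ 0.032 mil.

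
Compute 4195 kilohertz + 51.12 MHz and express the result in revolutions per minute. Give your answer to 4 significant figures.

3.319 × 10^9 rpm

4195 kHz = 2.51700 × 10^8 rpm and 51.12 MHz = 3.06720 × 10^9 rpm.
2.51700 × 10^8 + 3.06720 × 10^9 ≈ 3.319 × 10^9 rpm.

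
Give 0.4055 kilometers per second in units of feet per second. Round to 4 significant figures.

1330 feet per second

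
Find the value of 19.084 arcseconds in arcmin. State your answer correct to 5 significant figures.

0.31807 arcminutes

1 arcsec = 0.0166667 arcmin.
19.084 × 0.0166667 ≈ 0.31807 arcmin.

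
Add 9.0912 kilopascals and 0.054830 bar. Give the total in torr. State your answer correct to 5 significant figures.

9.0912 kPa = 68.1896 torr and 0.054830 bar = 41.1259 torr.
68.1896 + 41.1259 ≈ 109.32 torr.

109.32 torr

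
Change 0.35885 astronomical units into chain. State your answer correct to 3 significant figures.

2.67 × 10^9 chain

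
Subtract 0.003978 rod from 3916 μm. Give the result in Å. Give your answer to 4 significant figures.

-1.609 × 10^8 angstroms

3916 μm = 3.91600 × 10^7 Å and 0.003978 rod = 2.00062 × 10^8 Å.
3.91600 × 10^7 − 2.00062 × 10^8 ≈ -1.609 × 10^8 Å.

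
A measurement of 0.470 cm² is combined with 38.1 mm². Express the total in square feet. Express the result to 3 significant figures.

0.470 cm² = 0.000505904 ft² and 38.1 mm² = 0.000410105 ft².
0.000505904 + 0.000410105 ≈ 0.000916 ft².

0.000916 ft²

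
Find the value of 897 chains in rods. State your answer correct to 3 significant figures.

3590 rod

1 chain = 4.00000 rod.
Then 897 × 4.00000 ≈ 3590 rod.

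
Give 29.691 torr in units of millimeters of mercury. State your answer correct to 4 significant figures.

29.69 mmHg

1 torr = 1.00000 millimeters of mercury.
Thus 29.691 × 1.00000 ≈ 29.69 mmHg.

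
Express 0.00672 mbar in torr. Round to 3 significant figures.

0.00504 torr

1 mbar = 0.750062 torr.
Thus 0.00672 × 0.750062 ≈ 0.00504 torr.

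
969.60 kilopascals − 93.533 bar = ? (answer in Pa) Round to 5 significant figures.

969.60 kPa = 969600 Pa and 93.533 bar = 9.35330 × 10^6 Pa.
969600 − 9.35330 × 10^6 ≈ -8.3837 × 10^6 Pa.

-8.3837 × 10^6 Pa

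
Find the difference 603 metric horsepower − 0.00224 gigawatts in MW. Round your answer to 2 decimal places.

-1.80 megawatts

603 PS = 0.443506 MW and 0.00224 GW = 2.24000 MW.
0.443506 − 2.24000 ≈ -1.80 MW.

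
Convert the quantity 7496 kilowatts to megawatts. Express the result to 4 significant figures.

7.496 MW

1 kilowatt = 0.00100000 MW.
So 7496 × 0.00100000 ≈ 7.496 MW.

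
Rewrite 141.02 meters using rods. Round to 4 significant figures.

1 meter = 0.198839 rods.
141.02 × 0.198839 ≈ 28.04 rod.

28.04 rod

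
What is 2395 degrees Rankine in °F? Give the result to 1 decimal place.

°R = °F + 459.67.
Applying the formula gives 1935.3 °F.

1935.3 degrees Fahrenheit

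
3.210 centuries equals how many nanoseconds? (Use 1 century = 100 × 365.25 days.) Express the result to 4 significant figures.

1 century = 3.15576e+18 nanoseconds.
Then 3.210 × 3.15576e+18 ≈ 1.013e+19 ns.

1.013e+19 nanoseconds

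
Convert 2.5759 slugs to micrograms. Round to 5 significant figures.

3.7592e+10 μg

1 slug = 1.45939e+10 micrograms.
Then 2.5759 × 1.45939e+10 ≈ 3.7592e+10 μg.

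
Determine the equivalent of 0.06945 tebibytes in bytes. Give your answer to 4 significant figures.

1 TiB = 1.09951e+12 bytes.
So 0.06945 × 1.09951e+12 ≈ 7.636e+10 B.

7.636e+10 B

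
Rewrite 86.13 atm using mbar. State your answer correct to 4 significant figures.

87270 millibar

1 atmosphere = 1013.25 millibar.
Then 86.13 × 1013.25 ≈ 87270 mbar.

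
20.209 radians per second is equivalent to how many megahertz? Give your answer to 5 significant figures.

3.2164 × 10^-6 MHz

1 radian per second = 1.59155 × 10^-7 MHz.
Then 20.209 × 1.59155 × 10^-7 ≈ 3.2164 × 10^-6 MHz.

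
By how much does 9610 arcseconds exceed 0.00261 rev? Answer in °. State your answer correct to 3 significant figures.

9610 arcsec = 2.66944 ° and 0.00261 rev = 0.939600 °.
2.66944 − 0.939600 ≈ 1.73 °.

1.73 degrees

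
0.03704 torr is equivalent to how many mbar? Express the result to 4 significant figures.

0.04938 mbar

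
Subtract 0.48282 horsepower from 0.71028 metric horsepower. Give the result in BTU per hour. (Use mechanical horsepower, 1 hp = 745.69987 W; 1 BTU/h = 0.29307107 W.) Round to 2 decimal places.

0.71028 PS = 1782.537 BTU/h and 0.48282 hp = 1228.503 BTU/h.
1782.537 − 1228.503 ≈ 554.03 BTU/h.

554.03 BTU/h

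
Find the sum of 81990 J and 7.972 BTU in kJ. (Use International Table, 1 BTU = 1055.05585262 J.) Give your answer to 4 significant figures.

81990 J = 81.9900 kJ and 7.972 BTU = 8.41091 kJ.
81.9900 + 8.41091 ≈ 90.40 kJ.

90.40 kJ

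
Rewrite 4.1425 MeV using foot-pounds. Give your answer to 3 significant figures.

1 MeV = 1.18170e-13 foot-pounds.
Thus 4.1425 × 1.18170e-13 ≈ 4.90e-13 ft·lbf.

4.90e-13 foot-pounds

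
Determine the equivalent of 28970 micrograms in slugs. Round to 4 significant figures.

1 μg = 6.85218e-11 slug.
28970 × 6.85218e-11 ≈ 1.985e-6 slug.

1.985e-6 slugs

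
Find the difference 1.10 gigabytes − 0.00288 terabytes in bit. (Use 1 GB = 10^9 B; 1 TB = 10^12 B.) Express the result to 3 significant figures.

1.10 GB = 8.80000e+9 bit and 0.00288 TB = 2.30400e+10 bit.
8.80000e+9 − 2.30400e+10 ≈ -1.42e+10 bit.

-1.42e+10 bit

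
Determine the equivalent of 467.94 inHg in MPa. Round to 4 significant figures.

1.585 MPa

1 inch of mercury = 0.00338639 megapascals.
So 467.94 × 0.00338639 ≈ 1.585 MPa.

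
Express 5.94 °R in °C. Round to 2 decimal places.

-269.85 °C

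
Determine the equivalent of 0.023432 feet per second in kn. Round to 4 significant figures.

1 ft/s = 0.592484 knots.
Then 0.023432 × 0.592484 ≈ 0.01388 kn.

0.01388 knots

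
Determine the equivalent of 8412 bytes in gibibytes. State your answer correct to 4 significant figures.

7.834 × 10^-6 gibibytes

1 B = 9.31323 × 10^-10 GiB.
Thus 8412 × 9.31323 × 10^-10 ≈ 7.834 × 10^-6 GiB.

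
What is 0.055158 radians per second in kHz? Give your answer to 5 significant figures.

8.7787 × 10^-6 kHz

1 radian per second = 0.000159155 kilohertz.
Thus 0.055158 × 0.000159155 ≈ 8.7787 × 10^-6 kHz.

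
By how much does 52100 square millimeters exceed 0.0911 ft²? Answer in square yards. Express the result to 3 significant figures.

0.0522 yd²

52100 mm² = 0.0623111 yd² and 0.0911 ft² = 0.0101222 yd².
0.0623111 − 0.0101222 ≈ 0.0522 yd².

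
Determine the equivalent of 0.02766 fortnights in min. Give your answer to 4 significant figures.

557.6 minutes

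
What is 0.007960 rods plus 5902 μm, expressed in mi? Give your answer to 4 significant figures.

0.007960 rod = 2.48750 × 10^-5 mi and 5902 μm = 3.66733 × 10^-6 mi.
2.48750 × 10^-5 + 3.66733 × 10^-6 ≈ 2.854 × 10^-5 mi.

2.854 × 10^-5 mi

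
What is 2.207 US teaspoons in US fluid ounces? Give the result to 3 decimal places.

1 US teaspoon = 0.166667 US fl oz.
2.207 × 0.166667 ≈ 0.368 US fl oz.

0.368 US fl oz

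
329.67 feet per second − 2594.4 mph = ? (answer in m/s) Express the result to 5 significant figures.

329.67 ft/s = 100.483 m/s and 2594.4 mph = 1159.80 m/s.
100.483 − 1159.80 ≈ -1059.3 m/s.

-1059.3 m/s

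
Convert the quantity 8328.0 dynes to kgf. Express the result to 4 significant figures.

0.008492 kgf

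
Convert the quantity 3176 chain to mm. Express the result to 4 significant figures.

6.389 × 10^7 mm

1 chain = 20116.8 mm.
So 3176 × 20116.8 ≈ 6.389 × 10^7 mm.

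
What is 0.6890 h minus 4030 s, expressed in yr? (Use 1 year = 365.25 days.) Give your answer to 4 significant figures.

0.6890 h = 7.85991 × 10^-5 yr and 4030 s = 0.000127703 yr.
7.85991 × 10^-5 − 0.000127703 ≈ -4.910 × 10^-5 yr.

-4.910 × 10^-5 yr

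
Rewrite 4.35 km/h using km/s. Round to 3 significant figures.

0.00121 km/s

1 km/h = 0.000277778 kilometers per second.
Thus 4.35 × 0.000277778 ≈ 0.00121 km/s.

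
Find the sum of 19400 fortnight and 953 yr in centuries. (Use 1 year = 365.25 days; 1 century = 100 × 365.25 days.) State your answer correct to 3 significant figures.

19400 fortnight = 7.43600 century and 953 yr = 9.53000 century.
7.43600 + 9.53000 ≈ 17.0 century.

17.0 century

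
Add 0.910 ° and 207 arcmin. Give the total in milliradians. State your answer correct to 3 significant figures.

0.910 ° = 15.8825 mrad and 207 arcmin = 60.2139 mrad.
15.8825 + 60.2139 ≈ 76.1 mrad.

76.1 milliradians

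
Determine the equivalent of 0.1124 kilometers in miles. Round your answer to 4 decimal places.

0.0698 miles

1 kilometer = 0.621371 mi.
0.1124 × 0.621371 ≈ 0.0698 mi.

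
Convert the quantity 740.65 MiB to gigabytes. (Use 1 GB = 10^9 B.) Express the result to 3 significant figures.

0.777 gigabytes

1 MiB = 0.00104858 GB.
Then 740.65 × 0.00104858 ≈ 0.777 GB.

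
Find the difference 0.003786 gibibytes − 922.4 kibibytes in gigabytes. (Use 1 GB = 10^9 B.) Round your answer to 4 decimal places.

0.0031 gigabytes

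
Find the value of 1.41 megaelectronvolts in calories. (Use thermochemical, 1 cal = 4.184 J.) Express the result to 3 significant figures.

5.40e-14 cal

1 megaelectronvolt = 3.82929e-14 cal.
So 1.41 × 3.82929e-14 ≈ 5.40e-14 cal.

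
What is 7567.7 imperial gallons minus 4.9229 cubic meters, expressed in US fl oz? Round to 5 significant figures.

996860 US fluid ounces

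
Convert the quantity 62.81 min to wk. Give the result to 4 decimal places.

0.0062 wk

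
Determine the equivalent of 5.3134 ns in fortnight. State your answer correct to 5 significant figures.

4.3927e-15 fortnight

1 ns = 8.26720e-16 fortnights.
Thus 5.3134 × 8.26720e-16 ≈ 4.3927e-15 fortnight.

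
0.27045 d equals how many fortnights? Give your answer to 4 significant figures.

0.01932 fortnight

1 day = 0.0714286 fortnight.
0.27045 × 0.0714286 ≈ 0.01932 fortnight.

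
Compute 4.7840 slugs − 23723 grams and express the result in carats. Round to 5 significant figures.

4.7840 slug = 349086 ct and 23723 g = 118615 ct.
349086 − 118615 ≈ 230470 ct.

230470 carats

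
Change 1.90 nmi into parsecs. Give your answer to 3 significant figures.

1 nautical mile = 6.00192 × 10^-14 pc.
Thus 1.90 × 6.00192 × 10^-14 ≈ 1.14 × 10^-13 pc.

1.14 × 10^-13 pc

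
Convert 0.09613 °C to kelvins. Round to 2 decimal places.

273.25 kelvins

K = °C + 273.15.
Applying the formula gives 273.25 K.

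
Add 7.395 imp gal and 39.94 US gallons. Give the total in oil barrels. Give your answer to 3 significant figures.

7.395 imp gal = 0.211453 bbl and 39.94 US gal = 0.950952 bbl.
0.211453 + 0.950952 ≈ 1.16 bbl.

1.16 oil barrels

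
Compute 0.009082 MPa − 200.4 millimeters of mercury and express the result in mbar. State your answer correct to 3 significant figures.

-176 millibar

0.009082 MPa = 90.8200 mbar and 200.4 mmHg = 267.178 mbar.
90.8200 − 267.178 ≈ -176 mbar.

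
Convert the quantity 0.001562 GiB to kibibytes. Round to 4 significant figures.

1638 kibibytes

1 gibibyte = 1.04858e+6 KiB.
0.001562 × 1.04858e+6 ≈ 1638 KiB.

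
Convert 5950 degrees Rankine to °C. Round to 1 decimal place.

3032.4 °C

°R = (°C + 273.15) × 9/5.
Applying the formula gives 3032.4 °C.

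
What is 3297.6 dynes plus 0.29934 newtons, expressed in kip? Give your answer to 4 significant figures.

3297.6 dyn = 7.41330e-6 kip and 0.29934 N = 6.72943e-5 kip.
7.41330e-6 + 6.72943e-5 ≈ 7.471e-5 kip.

7.471e-5 kips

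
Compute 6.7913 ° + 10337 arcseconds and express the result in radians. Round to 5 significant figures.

0.16865 rad

6.7913 ° = 0.118531 rad and 10337 arcsec = 0.0501152 rad.
0.118531 + 0.0501152 ≈ 0.16865 rad.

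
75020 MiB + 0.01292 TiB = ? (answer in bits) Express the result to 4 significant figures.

7.430e+11 bit

75020 MiB = 6.29313e+11 bit and 0.01292 TiB = 1.13646e+11 bit.
6.29313e+11 + 1.13646e+11 ≈ 7.430e+11 bit.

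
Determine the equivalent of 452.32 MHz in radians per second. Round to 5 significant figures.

2.8420 × 10^9 rad/s

1 megahertz = 6.28319 × 10^6 rad/s.
Thus 452.32 × 6.28319 × 10^6 ≈ 2.8420 × 10^9 rad/s.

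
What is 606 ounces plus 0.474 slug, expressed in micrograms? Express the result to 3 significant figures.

2.41e+10 μg

606 oz = 1.71798e+10 μg and 0.474 slug = 6.91751e+9 μg.
1.71798e+10 + 6.91751e+9 ≈ 2.41e+10 μg.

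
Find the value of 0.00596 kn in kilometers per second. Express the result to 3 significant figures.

3.07e-6 kilometers per second

1 kn = 0.000514444 km/s.
So 0.00596 × 0.000514444 ≈ 3.07e-6 km/s.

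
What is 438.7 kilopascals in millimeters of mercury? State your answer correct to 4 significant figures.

3291 millimeters of mercury

1 kilopascal = 7.50062 mmHg.
438.7 × 7.50062 ≈ 3291 mmHg.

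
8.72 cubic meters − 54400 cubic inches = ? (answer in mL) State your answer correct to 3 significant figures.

8.72 m³ = 8.72000 × 10^6 mL and 54400 in³ = 891456 mL.
8.72000 × 10^6 − 891456 ≈ 7.83 × 10^6 mL.

7.83 × 10^6 mL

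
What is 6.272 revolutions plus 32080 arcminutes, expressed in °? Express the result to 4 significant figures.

6.272 rev = 2257.92 ° and 32080 arcmin = 534.667 °.
2257.92 + 534.667 ≈ 2793 °.

2793 °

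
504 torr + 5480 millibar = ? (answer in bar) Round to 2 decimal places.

6.15 bar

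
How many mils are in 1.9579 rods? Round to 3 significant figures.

1 rod = 198000 mil.
Thus 1.9579 × 198000 ≈ 388000 mil.

388000 mils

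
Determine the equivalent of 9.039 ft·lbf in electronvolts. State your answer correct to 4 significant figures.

1 ft·lbf = 8.46235 × 10^18 electronvolts.
Then 9.039 × 8.46235 × 10^18 ≈ 7.649 × 10^19 eV.

7.649 × 10^19 eV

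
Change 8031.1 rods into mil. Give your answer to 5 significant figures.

1 rod = 198000 mils.
Thus 8031.1 × 198000 ≈ 1.5902e+9 mil.

1.5902e+9 mil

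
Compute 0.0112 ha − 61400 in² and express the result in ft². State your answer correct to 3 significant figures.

779 ft²

0.0112 ha = 1205.56 ft² and 61400 in² = 426.389 ft².
1205.56 − 426.389 ≈ 779 ft².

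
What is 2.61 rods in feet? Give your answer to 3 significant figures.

1 rod = 16.5000 ft.
So 2.61 × 16.5000 ≈ 43.1 ft.

43.1 ft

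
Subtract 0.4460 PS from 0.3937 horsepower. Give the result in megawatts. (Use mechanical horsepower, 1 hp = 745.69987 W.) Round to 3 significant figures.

-3.45e-5 megawatts

0.3937 hp = 0.0002935820 MW and 0.4460 PS = 0.0003280324 MW.
0.0002935820 − 0.0003280324 ≈ -3.45e-5 MW.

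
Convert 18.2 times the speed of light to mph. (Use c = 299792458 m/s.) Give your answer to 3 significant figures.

1.22e+10 mph

1 speed of light = 6.70617e+8 mph.
Then 18.2 × 6.70617e+8 ≈ 1.22e+10 mph.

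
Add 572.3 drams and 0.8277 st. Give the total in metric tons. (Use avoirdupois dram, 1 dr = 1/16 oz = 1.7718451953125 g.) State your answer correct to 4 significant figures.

0.006270 t

572.3 dr = 0.00101403 t and 0.8277 st = 0.00525614 t.
0.00101403 + 0.00525614 ≈ 0.006270 t.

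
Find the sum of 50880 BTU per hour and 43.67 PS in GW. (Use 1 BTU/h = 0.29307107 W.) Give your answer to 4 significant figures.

50880 BTU/h = 1.49115 × 10^-5 GW and 43.67 PS = 3.21192 × 10^-5 GW.
1.49115 × 10^-5 + 3.21192 × 10^-5 ≈ 4.703 × 10^-5 GW.

4.703 × 10^-5 gigawatts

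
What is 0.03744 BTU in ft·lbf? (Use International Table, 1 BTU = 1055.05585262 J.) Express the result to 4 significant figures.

1 British thermal unit = 778.169 ft·lbf.
0.03744 × 778.169 ≈ 29.13 ft·lbf.

29.13 ft·lbf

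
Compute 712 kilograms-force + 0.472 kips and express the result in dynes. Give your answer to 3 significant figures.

712 kgf = 6.98233e+8 dyn and 0.472 kip = 2.09956e+8 dyn.
6.98233e+8 + 2.09956e+8 ≈ 9.08e+8 dyn.

9.08e+8 dyn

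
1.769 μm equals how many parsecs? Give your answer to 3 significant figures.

1 μm = 3.24078e-23 pc.
So 1.769 × 3.24078e-23 ≈ 5.73e-23 pc.

5.73e-23 pc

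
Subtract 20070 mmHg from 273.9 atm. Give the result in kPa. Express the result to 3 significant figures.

273.9 atm = 27752.9 kPa and 20070 mmHg = 2675.78 kPa.
27752.9 − 2675.78 ≈ 25100 kPa.

25100 kilopascals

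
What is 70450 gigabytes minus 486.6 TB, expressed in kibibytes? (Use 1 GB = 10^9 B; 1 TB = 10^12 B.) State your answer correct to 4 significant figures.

70450 GB = 6.87988e+10 KiB and 486.6 TB = 4.75195e+11 KiB.
6.87988e+10 − 4.75195e+11 ≈ -4.064e+11 KiB.

-4.064e+11 KiB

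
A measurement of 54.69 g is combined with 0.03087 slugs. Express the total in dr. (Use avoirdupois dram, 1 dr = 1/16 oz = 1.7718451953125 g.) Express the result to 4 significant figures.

285.1 drams

54.69 g = 30.8661 dr and 0.03087 slug = 254.262 dr.
30.8661 + 254.262 ≈ 285.1 dr.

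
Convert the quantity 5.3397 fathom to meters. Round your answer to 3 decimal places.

1 fathom = 1.82880 m.
Thus 5.3397 × 1.82880 ≈ 9.765 m.

9.765 m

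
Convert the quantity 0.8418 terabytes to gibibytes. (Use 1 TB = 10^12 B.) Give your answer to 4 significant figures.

784.0 gibibytes

1 TB = 931.323 gibibytes.
So 0.8418 × 931.323 ≈ 784.0 GiB.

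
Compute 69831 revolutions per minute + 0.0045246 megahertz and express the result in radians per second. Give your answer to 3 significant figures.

35700 rad/s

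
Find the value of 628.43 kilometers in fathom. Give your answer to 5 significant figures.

1 km = 546.807 fathom.
628.43 × 546.807 ≈ 343630 fathom.

343630 fathoms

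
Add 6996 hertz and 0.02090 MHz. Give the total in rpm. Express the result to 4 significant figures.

6996 Hz = 419760 rpm and 0.02090 MHz = 1.25400e+6 rpm.
419760 + 1.25400e+6 ≈ 1.674e+6 rpm.

1.674e+6 rpm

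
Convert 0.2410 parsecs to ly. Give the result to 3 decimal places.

1 pc = 3.26156 ly.
Thus 0.2410 × 3.26156 ≈ 0.786 ly.

0.786 light-years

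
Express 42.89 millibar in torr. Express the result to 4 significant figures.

1 millibar = 0.750062 torr.
Then 42.89 × 0.750062 ≈ 32.17 torr.

32.17 torr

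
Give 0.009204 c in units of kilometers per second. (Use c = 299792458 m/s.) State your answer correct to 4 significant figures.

2759 km/s

1 speed of light = 299792 kilometers per second.
0.009204 × 299792 ≈ 2759 km/s.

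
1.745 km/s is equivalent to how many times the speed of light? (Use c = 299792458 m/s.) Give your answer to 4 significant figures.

5.821e-6 c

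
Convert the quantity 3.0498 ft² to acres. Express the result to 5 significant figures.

1 ft² = 2.29568e-5 acre.
Then 3.0498 × 2.29568e-5 ≈ 7.0014e-5 acre.

7.0014e-5 acre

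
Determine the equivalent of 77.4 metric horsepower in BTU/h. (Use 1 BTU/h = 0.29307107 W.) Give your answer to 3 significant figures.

194000 BTU/h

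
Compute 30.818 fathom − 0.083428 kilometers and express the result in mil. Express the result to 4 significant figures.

-1.066e+6 mils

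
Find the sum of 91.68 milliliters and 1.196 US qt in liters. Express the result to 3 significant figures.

91.68 mL = 0.0916800 L and 1.196 US qt = 1.13184 L.
0.0916800 + 1.13184 ≈ 1.22 L.

1.22 L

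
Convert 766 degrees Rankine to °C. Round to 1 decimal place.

152.4 °C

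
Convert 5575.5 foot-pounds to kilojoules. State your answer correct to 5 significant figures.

1 ft·lbf = 0.00135582 kJ.
So 5575.5 × 0.00135582 ≈ 7.5594 kJ.

7.5594 kJ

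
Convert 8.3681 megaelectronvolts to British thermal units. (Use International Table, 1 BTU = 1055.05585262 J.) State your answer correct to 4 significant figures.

1.271e-15 British thermal units

1 megaelectronvolt = 1.51857e-16 BTU.
So 8.3681 × 1.51857e-16 ≈ 1.271e-15 BTU.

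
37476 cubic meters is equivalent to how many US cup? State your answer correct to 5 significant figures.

1.5840 × 10^8 US cups

1 cubic meter = 4226.75 US cup.
Thus 37476 × 4226.75 ≈ 1.5840 × 10^8 US cup.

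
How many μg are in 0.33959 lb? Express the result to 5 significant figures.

1.5404 × 10^8 μg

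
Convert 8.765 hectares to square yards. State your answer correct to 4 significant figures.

104800 yd²

1 hectare = 11959.9 yd².
Then 8.765 × 11959.9 ≈ 104800 yd².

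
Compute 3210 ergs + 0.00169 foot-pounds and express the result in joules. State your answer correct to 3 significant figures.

0.00261 J

3210 erg = 0.000321000 J and 0.00169 ft·lbf = 0.00229133 J.
0.000321000 + 0.00229133 ≈ 0.00261 J.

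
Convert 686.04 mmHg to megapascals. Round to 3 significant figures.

1 millimeter of mercury = 0.000133322 MPa.
686.04 × 0.000133322 ≈ 0.0915 MPa.

0.0915 MPa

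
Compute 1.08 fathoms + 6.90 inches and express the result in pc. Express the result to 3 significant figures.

6.97 × 10^-17 parsecs

1.08 fathom = 6.40088 × 10^-17 pc and 6.90 in = 5.67979 × 10^-18 pc.
6.40088 × 10^-17 + 5.67979 × 10^-18 ≈ 6.97 × 10^-17 pc.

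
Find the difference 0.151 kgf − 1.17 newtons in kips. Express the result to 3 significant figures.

6.99e-5 kip

0.151 kgf = 0.000332898 kip and 1.17 N = 0.000263026 kip.
0.000332898 − 0.000263026 ≈ 6.99e-5 kip.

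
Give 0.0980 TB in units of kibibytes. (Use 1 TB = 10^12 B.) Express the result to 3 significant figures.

9.57e+7 kibibytes

1 TB = 9.765625e+8 KiB.
0.0980 × 9.765625e+8 ≈ 9.57e+7 KiB.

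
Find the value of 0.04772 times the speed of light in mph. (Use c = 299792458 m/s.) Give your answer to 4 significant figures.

1 c = 6.70617e+8 mph.
Thus 0.04772 × 6.70617e+8 ≈ 3.200e+7 mph.

3.200e+7 mph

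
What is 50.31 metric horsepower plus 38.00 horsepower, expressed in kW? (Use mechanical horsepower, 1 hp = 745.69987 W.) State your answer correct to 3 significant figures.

50.31 PS = 37.0029 kW and 38.00 hp = 28.3366 kW.
37.0029 + 28.3366 ≈ 65.3 kW.

65.3 kW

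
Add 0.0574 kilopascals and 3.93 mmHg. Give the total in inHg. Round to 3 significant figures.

0.172 inHg

0.0574 kPa = 0.0169502 inHg and 3.93 mmHg = 0.154724 inHg.
0.0169502 + 0.154724 ≈ 0.172 inHg.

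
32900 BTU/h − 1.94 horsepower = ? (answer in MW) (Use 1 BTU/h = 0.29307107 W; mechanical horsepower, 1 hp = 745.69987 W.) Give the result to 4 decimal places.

32900 BTU/h = 0.00964204 MW and 1.94 hp = 0.00144666 MW.
0.00964204 − 0.00144666 ≈ 0.0082 MW.

0.0082 megawatts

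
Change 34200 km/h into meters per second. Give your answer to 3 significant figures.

1 km/h = 0.277778 meters per second.
34200 × 0.277778 ≈ 9500 m/s.

9500 m/s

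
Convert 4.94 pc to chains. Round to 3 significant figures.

7.58e+15 chain

1 parsec = 1.53388e+15 chain.
4.94 × 1.53388e+15 ≈ 7.58e+15 chain.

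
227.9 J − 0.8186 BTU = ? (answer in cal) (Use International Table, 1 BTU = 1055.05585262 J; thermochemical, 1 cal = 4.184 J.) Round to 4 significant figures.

-152.0 cal

227.9 J = 54.4694 cal and 0.8186 BTU = 206.422 cal.
54.4694 − 206.422 ≈ -152.0 cal.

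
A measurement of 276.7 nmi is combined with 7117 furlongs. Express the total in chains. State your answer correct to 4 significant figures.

276.7 nmi = 25473.7 chain and 7117 furlong = 71170.0 chain.
25473.7 + 71170.0 ≈ 96640 chain.

96640 chain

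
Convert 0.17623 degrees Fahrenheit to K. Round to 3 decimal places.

K = (°F + 459.67) × 5/9.
Applying the formula gives 255.470 K.

255.470 kelvins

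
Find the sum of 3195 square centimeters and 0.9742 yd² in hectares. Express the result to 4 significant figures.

0.0001134 ha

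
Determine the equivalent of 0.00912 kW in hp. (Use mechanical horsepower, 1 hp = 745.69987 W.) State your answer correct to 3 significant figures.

0.0122 hp

1 kW = 1.34102 horsepower.
Thus 0.00912 × 1.34102 ≈ 0.0122 hp.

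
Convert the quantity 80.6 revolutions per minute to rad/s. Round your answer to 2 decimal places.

1 rpm = 0.104720 rad/s.
Thus 80.6 × 0.104720 ≈ 8.44 rad/s.

8.44 rad/s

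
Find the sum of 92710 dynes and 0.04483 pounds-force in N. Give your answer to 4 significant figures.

92710 dyn = 0.927100 N and 0.04483 lbf = 0.199414 N.
0.927100 + 0.199414 ≈ 1.127 N.

1.127 N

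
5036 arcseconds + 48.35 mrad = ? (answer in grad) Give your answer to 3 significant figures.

5036 arcsec = 1.55432 grad and 48.35 mrad = 3.07806 grad.
1.55432 + 3.07806 ≈ 4.63 grad.

4.63 grad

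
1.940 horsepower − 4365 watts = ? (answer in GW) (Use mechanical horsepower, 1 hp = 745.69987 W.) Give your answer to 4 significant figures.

1.940 hp = 1.44666e-6 GW and 4365 W = 4.36500e-6 GW.
1.44666e-6 − 4.36500e-6 ≈ -2.918e-6 GW.

-2.918e-6 gigawatts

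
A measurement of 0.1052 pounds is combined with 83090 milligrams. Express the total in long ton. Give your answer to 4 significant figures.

0.1052 lb = 4.69643 × 10^-5 long ton and 83090 mg = 8.17777 × 10^-5 long ton.
4.69643 × 10^-5 + 8.17777 × 10^-5 ≈ 0.0001287 long ton.

0.0001287 long tons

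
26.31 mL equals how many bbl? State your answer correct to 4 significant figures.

1 milliliter = 6.28981e-6 bbl.
Thus 26.31 × 6.28981e-6 ≈ 0.0001655 bbl.

0.0001655 bbl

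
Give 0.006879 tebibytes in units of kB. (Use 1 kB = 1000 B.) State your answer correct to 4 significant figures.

7.564e+6 kB

1 tebibyte = 1.09951e+9 kB.
Thus 0.006879 × 1.09951e+9 ≈ 7.564e+6 kB.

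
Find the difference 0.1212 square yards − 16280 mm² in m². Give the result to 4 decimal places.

0.1212 yd² = 0.101339 m² and 16280 mm² = 0.0162800 m².
0.101339 − 0.0162800 ≈ 0.0851 m².

0.0851 square meters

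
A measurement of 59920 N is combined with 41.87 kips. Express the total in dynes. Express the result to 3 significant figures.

2.46e+10 dynes

59920 N = 5.99200e+9 dyn and 41.87 kip = 1.86247e+10 dyn.
5.99200e+9 + 1.86247e+10 ≈ 2.46e+10 dyn.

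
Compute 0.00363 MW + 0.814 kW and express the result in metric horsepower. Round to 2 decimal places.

0.00363 MW = 4.93543 PS and 0.814 kW = 1.10673 PS.
4.93543 + 1.10673 ≈ 6.04 PS.

6.04 metric horsepower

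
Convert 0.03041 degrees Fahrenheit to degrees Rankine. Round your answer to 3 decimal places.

°R = °F + 459.67.
Applying the formula gives 459.700 °R.

459.700 °R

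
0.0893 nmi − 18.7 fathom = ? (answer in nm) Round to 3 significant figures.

1.31 × 10^11 nanometers

0.0893 nmi = 1.65384 × 10^11 nm and 18.7 fathom = 3.41986 × 10^10 nm.
1.65384 × 10^11 − 3.41986 × 10^10 ≈ 1.31 × 10^11 nm.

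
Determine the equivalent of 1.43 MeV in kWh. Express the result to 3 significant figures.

6.36e-20 kWh

1 MeV = 4.45049e-20 kilowatt-hours.
Then 1.43 × 4.45049e-20 ≈ 6.36e-20 kWh.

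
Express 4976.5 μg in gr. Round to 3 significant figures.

0.0768 gr

1 microgram = 1.54324e-5 gr.
Then 4976.5 × 1.54324e-5 ≈ 0.0768 gr.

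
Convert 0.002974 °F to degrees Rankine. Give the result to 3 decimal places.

459.673 °R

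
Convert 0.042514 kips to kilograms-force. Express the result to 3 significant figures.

19.3 kgf

1 kip = 453.592 kilograms-force.
Thus 0.042514 × 453.592 ≈ 19.3 kgf.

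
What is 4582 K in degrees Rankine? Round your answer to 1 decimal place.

°R = K × 9/5.
Applying the formula gives 8247.6 °R.

8247.6 degrees Rankine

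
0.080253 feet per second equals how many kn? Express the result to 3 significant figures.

0.0475 kn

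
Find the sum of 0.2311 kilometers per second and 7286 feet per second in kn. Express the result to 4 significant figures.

0.2311 km/s = 449.222 kn and 7286 ft/s = 4316.84 kn.
449.222 + 4316.84 ≈ 4766 kn.

4766 knots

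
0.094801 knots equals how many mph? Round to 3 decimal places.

0.109 mph

1 kn = 1.15078 mph.
0.094801 × 1.15078 ≈ 0.109 mph.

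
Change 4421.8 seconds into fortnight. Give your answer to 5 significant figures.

0.0036556 fortnights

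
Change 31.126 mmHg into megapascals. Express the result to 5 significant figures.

0.0041498 megapascals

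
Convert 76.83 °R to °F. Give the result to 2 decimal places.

-382.84 degrees Fahrenheit

°R = °F + 459.67.
Applying the formula gives -382.84 °F.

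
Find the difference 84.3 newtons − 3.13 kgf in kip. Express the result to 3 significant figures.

84.3 N = 0.0189514 kip and 3.13 kgf = 0.00690047 kip.
0.0189514 − 0.00690047 ≈ 0.0121 kip.

0.0121 kip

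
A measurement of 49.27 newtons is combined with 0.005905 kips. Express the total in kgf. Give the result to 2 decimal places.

49.27 N = 5.02414 kgf and 0.005905 kip = 2.67846 kgf.
5.02414 + 2.67846 ≈ 7.70 kgf.

7.70 kilograms-force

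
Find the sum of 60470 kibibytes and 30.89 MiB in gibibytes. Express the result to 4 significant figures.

60470 KiB = 0.0576687 GiB and 30.89 MiB = 0.0301660 GiB.
0.0576687 + 0.0301660 ≈ 0.08783 GiB.

0.08783 gibibytes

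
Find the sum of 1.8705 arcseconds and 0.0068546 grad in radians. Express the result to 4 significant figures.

1.8705 arcsec = 9.06844 × 10^-6 rad and 0.0068546 grad = 0.000107672 rad.
9.06844 × 10^-6 + 0.000107672 ≈ 0.0001167 rad.

0.0001167 rad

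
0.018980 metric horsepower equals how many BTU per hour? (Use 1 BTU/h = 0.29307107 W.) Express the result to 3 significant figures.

47.6 BTU/h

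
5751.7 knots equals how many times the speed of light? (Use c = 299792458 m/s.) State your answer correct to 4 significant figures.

1 kn = 1.71600 × 10^-9 c.
5751.7 × 1.71600 × 10^-9 ≈ 9.870 × 10^-6 c.

9.870 × 10^-6 times the speed of light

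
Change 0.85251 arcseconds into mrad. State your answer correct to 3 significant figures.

0.00413 milliradians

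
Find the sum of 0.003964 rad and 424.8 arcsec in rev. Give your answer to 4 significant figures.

0.0009587 revolutions

0.003964 rad = 0.000630890 rev and 424.8 arcsec = 0.000327778 rev.
0.000630890 + 0.000327778 ≈ 0.0009587 rev.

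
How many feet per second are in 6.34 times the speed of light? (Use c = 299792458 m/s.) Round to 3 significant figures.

6.24e+9 ft/s

1 c = 9.83571e+8 ft/s.
6.34 × 9.83571e+8 ≈ 6.24e+9 ft/s.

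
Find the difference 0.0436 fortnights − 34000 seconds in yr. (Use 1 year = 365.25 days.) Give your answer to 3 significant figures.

0.0436 fortnight = 0.00167118 yr and 34000 s = 0.00107739 yr.
0.00167118 − 0.00107739 ≈ 0.000594 yr.

0.000594 years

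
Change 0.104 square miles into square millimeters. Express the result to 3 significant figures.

2.69e+11 square millimeters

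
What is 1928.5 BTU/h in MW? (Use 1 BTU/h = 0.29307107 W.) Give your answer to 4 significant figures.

0.0005652 MW

1 BTU per hour = 2.93071e-7 MW.
Then 1928.5 × 2.93071e-7 ≈ 0.0005652 MW.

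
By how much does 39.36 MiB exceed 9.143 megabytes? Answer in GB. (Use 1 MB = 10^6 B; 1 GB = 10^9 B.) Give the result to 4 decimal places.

0.0321 GB

39.36 MiB = 0.0412720 GB and 9.143 MB = 0.00914300 GB.
0.0412720 − 0.00914300 ≈ 0.0321 GB.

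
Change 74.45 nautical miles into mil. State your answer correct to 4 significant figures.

1 nautical mile = 7.29134e+7 mil.
Thus 74.45 × 7.29134e+7 ≈ 5.428e+9 mil.

5.428e+9 mil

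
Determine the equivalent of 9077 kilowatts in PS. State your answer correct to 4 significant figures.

1 kilowatt = 1.35962 metric horsepower.
Then 9077 × 1.35962 ≈ 12340 PS.

12340 metric horsepower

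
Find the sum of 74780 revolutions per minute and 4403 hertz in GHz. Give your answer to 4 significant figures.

5.649 × 10^-6 GHz

74780 rpm = 1.24633 × 10^-6 GHz and 4403 Hz = 4.40300 × 10^-6 GHz.
1.24633 × 10^-6 + 4.40300 × 10^-6 ≈ 5.649 × 10^-6 GHz.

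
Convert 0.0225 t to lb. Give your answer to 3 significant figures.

1 metric ton = 2204.62 lb.
0.0225 × 2204.62 ≈ 49.6 lb.

49.6 pounds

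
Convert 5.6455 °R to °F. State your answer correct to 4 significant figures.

°R = °F + 459.67.
Applying the formula gives -454.0 °F.

-454.0 °F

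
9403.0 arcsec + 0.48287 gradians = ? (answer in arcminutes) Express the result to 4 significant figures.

182.8 arcminutes

9403.0 arcsec = 156.717 arcmin and 0.48287 grad = 26.0750 arcmin.
156.717 + 26.0750 ≈ 182.8 arcmin.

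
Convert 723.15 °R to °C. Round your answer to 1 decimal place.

128.6 degrees Celsius

°R = (°C + 273.15) × 9/5.
Applying the formula gives 128.6 °C.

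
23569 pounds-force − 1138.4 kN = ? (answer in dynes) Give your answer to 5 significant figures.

23569 lbf = 1.04840e+10 dyn and 1138.4 kN = 1.13840e+11 dyn.
1.04840e+10 − 1.13840e+11 ≈ -1.0336e+11 dyn.

-1.0336e+11 dynes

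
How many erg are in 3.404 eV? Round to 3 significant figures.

1 electronvolt = 1.60218 × 10^-12 erg.
Thus 3.404 × 1.60218 × 10^-12 ≈ 5.45 × 10^-12 erg.

5.45 × 10^-12 ergs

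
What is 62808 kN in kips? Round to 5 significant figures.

14120 kips

1 kilonewton = 0.224809 kip.
62808 × 0.224809 ≈ 14120 kip.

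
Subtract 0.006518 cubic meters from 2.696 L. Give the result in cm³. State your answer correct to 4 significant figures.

-3822 cm³

2.696 L = 2696.00 cm³ and 0.006518 m³ = 6518.00 cm³.
2696.00 − 6518.00 ≈ -3822 cm³.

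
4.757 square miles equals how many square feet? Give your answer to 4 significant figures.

1 square mile = 2.78784e+7 ft².
So 4.757 × 2.78784e+7 ≈ 1.326e+8 ft².

1.326e+8 ft²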